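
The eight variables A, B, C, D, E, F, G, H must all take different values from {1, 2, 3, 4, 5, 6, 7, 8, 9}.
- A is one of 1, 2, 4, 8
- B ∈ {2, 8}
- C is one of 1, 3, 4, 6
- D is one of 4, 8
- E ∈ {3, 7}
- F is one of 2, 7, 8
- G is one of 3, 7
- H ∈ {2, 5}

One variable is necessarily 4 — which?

The 8 variables together cover exactly {1, 2, 3, 4, 5, 6, 7, 8} — 8 values for 8 variables — and 5 appears only in H's list, so H = 5.
Among the 7 still-open variables, 6 fits only C (and all 7 values in {1, 2, 3, 4, 6, 7, 8} must be used), so C = 6.
Among the 6 still-open variables, 1 fits only A (and all 6 values in {1, 2, 3, 4, 7, 8} must be used), so A = 1.
Among the 5 still-open variables, 4 fits only D (and all 5 values in {2, 3, 4, 7, 8} must be used), so D = 4.

D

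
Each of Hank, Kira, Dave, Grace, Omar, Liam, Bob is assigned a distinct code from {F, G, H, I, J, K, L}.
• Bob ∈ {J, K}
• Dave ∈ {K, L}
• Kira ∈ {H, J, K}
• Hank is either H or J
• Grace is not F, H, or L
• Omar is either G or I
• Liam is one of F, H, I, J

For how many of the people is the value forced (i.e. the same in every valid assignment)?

2

The 7 variables together cover exactly {F, G, H, I, J, K, L} — 7 values for 7 variables — and F appears only in Liam's list, so Liam = F.
The 6 still-open variables draw from only 6 values {G, H, I, J, K, L}, so each is used; only Dave can be L, hence Dave = L.
Hank, Kira, Bob between them cover only {H, J, K} — a naked triple. Remove those values from Grace.
Determined: Dave=L, Liam=F. The other people each still have more than one consistent value. That makes 2.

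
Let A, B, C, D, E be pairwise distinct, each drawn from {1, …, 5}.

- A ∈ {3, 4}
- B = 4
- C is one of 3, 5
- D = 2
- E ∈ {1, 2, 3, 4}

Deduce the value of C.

B must be 4 (only option left). Strike 4 from A, E.
D's domain is down to {2}, so D = 2. Eliminate 2 elsewhere: E.
That leaves A = 3. Strike 3 from C, E.
So C = 5.

5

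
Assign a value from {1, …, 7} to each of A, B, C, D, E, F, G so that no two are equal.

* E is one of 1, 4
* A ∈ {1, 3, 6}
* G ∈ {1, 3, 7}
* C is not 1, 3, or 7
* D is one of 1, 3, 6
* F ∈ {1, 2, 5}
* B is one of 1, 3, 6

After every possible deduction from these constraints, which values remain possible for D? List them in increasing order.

The 7 variables draw from only 7 values {1, 2, 3, 4, 5, 6, 7}, so each is used; only G can be 7, hence G = 7.
The 3 variables A, B, D are confined to {1, 3, 6}, which locks those values in; drop them from C, E, F.
E must be 4 (only option left). So C can't be 4.
No further eliminations apply; D can still be any of 1, 3, 6.

1, 3, 6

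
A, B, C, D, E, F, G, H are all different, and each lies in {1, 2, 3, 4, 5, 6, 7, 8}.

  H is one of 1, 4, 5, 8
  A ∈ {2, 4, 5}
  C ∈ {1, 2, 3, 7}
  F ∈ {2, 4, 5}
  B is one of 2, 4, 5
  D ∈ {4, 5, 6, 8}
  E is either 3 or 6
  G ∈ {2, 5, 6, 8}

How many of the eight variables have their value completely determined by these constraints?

The 8 variables together cover exactly {1, 2, 3, 4, 5, 6, 7, 8} — 8 values for 8 variables — and 7 appears only in C's list, so C = 7.
Among the 7 still-open variables, 1 fits only H (and all 7 values in {1, 2, 3, 4, 5, 6, 8} must be used), so H = 1.
The 6 still-open variables draw from only 6 values {2, 3, 4, 5, 6, 8}, so each is used; only E can be 3, hence E = 3.
A, B, F share exactly the 3 values {2, 4, 5}; by pigeonhole those values go to them, so strike 2, 4, 5 from D, G.
Determined: C=7, E=3, H=1. The other variables each still have more than one consistent value. That makes 3.

3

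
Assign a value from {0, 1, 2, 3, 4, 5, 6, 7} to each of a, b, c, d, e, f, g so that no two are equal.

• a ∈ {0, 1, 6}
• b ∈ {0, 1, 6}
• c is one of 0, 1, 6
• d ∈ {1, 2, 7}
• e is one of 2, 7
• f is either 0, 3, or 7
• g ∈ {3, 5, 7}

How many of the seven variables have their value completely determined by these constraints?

The 7 variables draw from only 7 values {0, 1, 2, 3, 5, 6, 7}, so each is used; only g can be 5, hence g = 5.
Among the 6 still-open variables, 3 fits only f (and all 6 values in {0, 1, 2, 3, 6, 7} must be used), so f = 3.
a, b, c share exactly the 3 values {0, 1, 6}; by pigeonhole those values go to them, so strike 0, 1, 6 from d.
Determined: f=3, g=5. The other variables each still have more than one consistent value. That makes 2.

2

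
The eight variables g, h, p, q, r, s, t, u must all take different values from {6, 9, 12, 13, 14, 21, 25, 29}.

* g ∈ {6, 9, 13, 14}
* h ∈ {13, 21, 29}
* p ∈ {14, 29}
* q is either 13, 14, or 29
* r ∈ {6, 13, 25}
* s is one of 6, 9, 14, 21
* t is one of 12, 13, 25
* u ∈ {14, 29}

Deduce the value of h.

21

The 8 variables draw from only 8 values {6, 9, 12, 13, 14, 21, 25, 29}, so each is used; only t can be 12, hence t = 12.
Among the 7 still-open variables, 25 fits only r (and all 7 values in {6, 9, 13, 14, 21, 25, 29} must be used), so r = 25.
The 2 variables p and u are confined to {14, 29}, which locks those values in; drop them from g, h, q, s.
q has just one choice, so q = 13. Strike 13 from g, h.
So h = 21.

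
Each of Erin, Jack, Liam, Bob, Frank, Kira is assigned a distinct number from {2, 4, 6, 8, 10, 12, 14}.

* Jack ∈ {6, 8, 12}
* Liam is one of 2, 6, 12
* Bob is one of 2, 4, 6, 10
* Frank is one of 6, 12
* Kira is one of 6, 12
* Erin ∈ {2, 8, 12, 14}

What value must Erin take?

The 2 variables Frank and Kira are confined to {6, 12}, which locks those values in; drop them from Erin, Jack, Liam, Bob.
Jack must be 8 (only option left). Eliminate 8 elsewhere: Erin.
Liam's domain is down to {2}, so Liam = 2. So Erin, Bob can't be 2.
So Erin = 14.

14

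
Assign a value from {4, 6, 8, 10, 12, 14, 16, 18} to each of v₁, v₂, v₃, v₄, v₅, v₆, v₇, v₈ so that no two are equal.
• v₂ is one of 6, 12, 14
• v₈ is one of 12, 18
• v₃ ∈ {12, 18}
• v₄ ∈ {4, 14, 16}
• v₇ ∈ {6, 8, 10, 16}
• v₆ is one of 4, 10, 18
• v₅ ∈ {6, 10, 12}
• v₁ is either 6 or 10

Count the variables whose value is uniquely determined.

The 8 variables together cover exactly {4, 6, 8, 10, 12, 14, 16, 18} — 8 values for 8 variables — and 8 appears only in v₇'s list, so v₇ = 8.
The 7 still-open variables together cover exactly {4, 6, 10, 12, 14, 16, 18} — 7 values for 7 variables — and 16 appears only in v₄'s list, so v₄ = 16.
The 6 still-open variables draw from only 6 values {4, 6, 10, 12, 14, 18}, so each is used; only v₆ can be 4, hence v₆ = 4.
The 5 still-open variables together cover exactly {6, 10, 12, 14, 18} — 5 values for 5 variables — and 14 appears only in v₂'s list, so v₂ = 14.
v₃ and v₈ between them cover only {12, 18} — a naked pair. Remove those values from v₅.
Determined: v₂=14, v₄=16, v₆=4, v₇=8. The other variables each still have more than one consistent value. That makes 4.

4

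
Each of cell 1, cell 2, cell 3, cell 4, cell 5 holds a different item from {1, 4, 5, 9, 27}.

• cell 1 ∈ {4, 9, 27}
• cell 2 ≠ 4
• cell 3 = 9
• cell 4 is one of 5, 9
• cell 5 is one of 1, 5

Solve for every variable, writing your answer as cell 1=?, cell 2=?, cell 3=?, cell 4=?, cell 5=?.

cell 1=4, cell 2=27, cell 3=9, cell 4=5, cell 5=1

cell 3 must be 9 (only option left). Remove 9 from cell 1, cell 2, cell 4.
That leaves cell 4 = 5. Remove 5 from cell 2, cell 5.
cell 5 has just one choice, so cell 5 = 1. Eliminate 1 elsewhere: cell 2.
cell 2 must be 27 (only option left). Eliminate 27 elsewhere: cell 1.
cell 1's domain is down to {4}, so cell 1 = 4.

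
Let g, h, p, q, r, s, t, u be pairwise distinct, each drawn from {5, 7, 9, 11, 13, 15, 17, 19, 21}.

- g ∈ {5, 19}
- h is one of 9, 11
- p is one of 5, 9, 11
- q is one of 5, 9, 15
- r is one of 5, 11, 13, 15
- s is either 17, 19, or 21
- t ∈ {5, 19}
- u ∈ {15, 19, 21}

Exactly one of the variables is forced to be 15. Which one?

The 8 variables together cover exactly {5, 9, 11, 13, 15, 17, 19, 21} — 8 values for 8 variables — and 13 appears only in r's list, so r = 13.
Among the 7 still-open variables, 17 fits only s (and all 7 values in {5, 9, 11, 15, 17, 19, 21} must be used), so s = 17.
Among the 6 still-open variables, 21 fits only u (and all 6 values in {5, 9, 11, 15, 19, 21} must be used), so u = 21.
Among the 5 still-open variables, 15 fits only q (and all 5 values in {5, 9, 11, 15, 19} must be used), so q = 15.

q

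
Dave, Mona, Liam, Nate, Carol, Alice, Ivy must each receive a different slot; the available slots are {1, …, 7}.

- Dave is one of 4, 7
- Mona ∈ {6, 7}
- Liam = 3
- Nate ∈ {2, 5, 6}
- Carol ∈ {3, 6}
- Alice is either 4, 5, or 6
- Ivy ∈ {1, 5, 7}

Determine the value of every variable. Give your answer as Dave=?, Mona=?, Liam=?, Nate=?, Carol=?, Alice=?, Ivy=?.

Dave=4, Mona=7, Liam=3, Nate=2, Carol=6, Alice=5, Ivy=1

Liam must be 3 (only option left). Strike 3 from Carol.
That leaves Carol = 6. Eliminate 6 elsewhere: Mona, Nate, Alice.
Mona's domain is down to {7}, so Mona = 7. So Dave, Ivy can't be 7.
Dave's domain is down to {4}, so Dave = 4. Remove 4 from Alice.
That leaves Alice = 5. So Nate, Ivy can't be 5.
That leaves Ivy = 1.
Nate's domain is down to {2}, so Nate = 2.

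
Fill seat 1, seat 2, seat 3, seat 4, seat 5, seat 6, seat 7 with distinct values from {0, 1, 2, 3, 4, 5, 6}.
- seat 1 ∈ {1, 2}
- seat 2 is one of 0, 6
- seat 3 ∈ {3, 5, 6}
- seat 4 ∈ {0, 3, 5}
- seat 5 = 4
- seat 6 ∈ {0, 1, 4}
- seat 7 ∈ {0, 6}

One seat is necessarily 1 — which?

seat 6

seat 5 has just one choice, so seat 5 = 4. Remove 4 from seat 6.
The 6 still-open variables together cover exactly {0, 1, 2, 3, 5, 6} — 6 values for 6 variables — and 2 appears only in seat 1's list, so seat 1 = 2.
The 5 still-open variables together cover exactly {0, 1, 3, 5, 6} — 5 values for 5 variables — and 1 appears only in seat 6's list, so seat 6 = 1.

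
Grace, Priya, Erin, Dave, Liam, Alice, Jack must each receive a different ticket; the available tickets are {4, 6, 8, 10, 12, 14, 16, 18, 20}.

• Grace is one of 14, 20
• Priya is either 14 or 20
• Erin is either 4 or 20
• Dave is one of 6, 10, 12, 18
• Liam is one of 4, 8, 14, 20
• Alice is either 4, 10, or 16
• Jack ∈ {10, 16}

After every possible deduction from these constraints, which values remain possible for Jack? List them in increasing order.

10, 16

Grace and Priya share exactly the 2 values {14, 20}; by pigeonhole those values go to them, so strike 14, 20 from Erin, Liam.
Erin has just one choice, so Erin = 4. Remove 4 from Liam, Alice.
Liam must be 8 (only option left).
Alice and Jack between them cover only {10, 16} — a naked pair. Remove those values from Dave.
No further eliminations apply; Jack can still be any of 10, 16.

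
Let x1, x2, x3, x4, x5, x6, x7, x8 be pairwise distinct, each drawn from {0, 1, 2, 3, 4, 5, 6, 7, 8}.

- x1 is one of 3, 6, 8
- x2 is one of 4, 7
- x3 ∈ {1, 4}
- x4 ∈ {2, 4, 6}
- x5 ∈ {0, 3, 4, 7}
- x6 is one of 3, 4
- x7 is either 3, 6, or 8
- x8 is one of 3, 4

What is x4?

Among the 8 variables, 0 fits only x5 (and all 8 values in {0, 1, 2, 3, 4, 6, 7, 8} must be used), so x5 = 0.
Among the 7 still-open variables, 1 fits only x3 (and all 7 values in {1, 2, 3, 4, 6, 7, 8} must be used), so x3 = 1.
Among the 6 still-open variables, 2 fits only x4 (and all 6 values in {2, 3, 4, 6, 7, 8} must be used), so x4 = 2.

2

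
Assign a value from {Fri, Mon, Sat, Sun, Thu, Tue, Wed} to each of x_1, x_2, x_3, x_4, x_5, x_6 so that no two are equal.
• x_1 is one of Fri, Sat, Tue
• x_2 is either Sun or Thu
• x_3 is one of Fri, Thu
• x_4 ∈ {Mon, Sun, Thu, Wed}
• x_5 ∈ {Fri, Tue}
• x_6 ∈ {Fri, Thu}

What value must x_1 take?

Sat

x_3 and x_6 between them cover only {Fri, Thu} — a naked pair. Remove those values from x_1, x_2, x_4, x_5.
x_2 has just one choice, so x_2 = Sun. So x_4 can't be Sun.
x_5's domain is down to {Tue}, so x_5 = Tue. Eliminate Tue elsewhere: x_1.
So x_1 = Sat.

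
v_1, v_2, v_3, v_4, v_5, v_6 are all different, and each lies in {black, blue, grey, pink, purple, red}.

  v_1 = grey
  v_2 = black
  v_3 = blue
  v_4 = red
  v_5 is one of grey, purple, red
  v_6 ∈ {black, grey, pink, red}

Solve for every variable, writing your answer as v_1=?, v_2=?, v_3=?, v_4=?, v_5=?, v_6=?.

v_1=grey, v_2=black, v_3=blue, v_4=red, v_5=purple, v_6=pink

v_1 must be grey (only option left). Strike grey from v_5, v_6.
v_2 has just one choice, so v_2 = black. So v_6 can't be black.
v_3 must be blue (only option left).
v_4 has just one choice, so v_4 = red. So v_5, v_6 can't be red.
That leaves v_5 = purple.
v_6 has just one choice, so v_6 = pink.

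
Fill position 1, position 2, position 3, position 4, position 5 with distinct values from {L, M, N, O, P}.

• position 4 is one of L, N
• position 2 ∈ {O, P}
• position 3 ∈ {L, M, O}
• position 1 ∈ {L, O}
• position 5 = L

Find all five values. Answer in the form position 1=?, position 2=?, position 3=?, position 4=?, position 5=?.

position 5's domain is down to {L}, so position 5 = L. Remove L from position 1, position 3, position 4.
That leaves position 1 = O. Strike O from position 2, position 3.
position 2's domain is down to {P}, so position 2 = P.
position 3 must be M (only option left).
position 4 has just one choice, so position 4 = N.

position 1=O, position 2=P, position 3=M, position 4=N, position 5=L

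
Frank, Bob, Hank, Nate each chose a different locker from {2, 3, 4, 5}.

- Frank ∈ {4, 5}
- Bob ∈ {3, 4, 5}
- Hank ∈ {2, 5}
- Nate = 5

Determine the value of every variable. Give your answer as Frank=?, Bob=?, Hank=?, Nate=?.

Nate has just one choice, so Nate = 5. Strike 5 from Frank, Bob, Hank.
Frank must be 4 (only option left). Strike 4 from Bob.
Bob has just one choice, so Bob = 3.
That leaves Hank = 2.

Frank=4, Bob=3, Hank=2, Nate=5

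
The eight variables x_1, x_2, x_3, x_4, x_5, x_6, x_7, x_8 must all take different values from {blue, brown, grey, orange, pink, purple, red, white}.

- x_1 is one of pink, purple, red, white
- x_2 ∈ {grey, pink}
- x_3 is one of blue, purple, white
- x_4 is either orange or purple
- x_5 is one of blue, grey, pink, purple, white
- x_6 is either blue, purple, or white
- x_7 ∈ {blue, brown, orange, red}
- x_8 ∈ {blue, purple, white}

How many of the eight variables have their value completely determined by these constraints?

3

The 8 variables draw from only 8 values {blue, brown, grey, orange, pink, purple, red, white}, so each is used; only x_7 can be brown, hence x_7 = brown.
The 7 still-open variables draw from only 7 values {blue, grey, orange, pink, purple, red, white}, so each is used; only x_4 can be orange, hence x_4 = orange.
Among the 6 still-open variables, red fits only x_1 (and all 6 values in {blue, grey, pink, purple, red, white} must be used), so x_1 = red.
The 3 variables x_3, x_6, x_8 are confined to {blue, purple, white}, which locks those values in; drop them from x_5.
Determined: x_1=red, x_4=orange, x_7=brown. The other variables each still have more than one consistent value. That makes 3.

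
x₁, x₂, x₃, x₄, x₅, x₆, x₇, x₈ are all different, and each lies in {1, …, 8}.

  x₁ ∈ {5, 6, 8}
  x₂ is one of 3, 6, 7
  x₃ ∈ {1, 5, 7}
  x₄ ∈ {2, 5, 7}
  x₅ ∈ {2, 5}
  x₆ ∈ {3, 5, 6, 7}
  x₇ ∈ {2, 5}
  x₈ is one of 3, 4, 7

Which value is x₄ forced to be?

The 8 variables draw from only 8 values {1, 2, 3, 4, 5, 6, 7, 8}, so each is used; only x₃ can be 1, hence x₃ = 1.
The 7 still-open variables draw from only 7 values {2, 3, 4, 5, 6, 7, 8}, so each is used; only x₈ can be 4, hence x₈ = 4.
The 6 still-open variables draw from only 6 values {2, 3, 5, 6, 7, 8}, so each is used; only x₁ can be 8, hence x₁ = 8.
x₅ and x₇ share exactly the 2 values {2, 5}; by pigeonhole those values go to them, so strike 2, 5 from x₄, x₆.
So x₄ = 7.

7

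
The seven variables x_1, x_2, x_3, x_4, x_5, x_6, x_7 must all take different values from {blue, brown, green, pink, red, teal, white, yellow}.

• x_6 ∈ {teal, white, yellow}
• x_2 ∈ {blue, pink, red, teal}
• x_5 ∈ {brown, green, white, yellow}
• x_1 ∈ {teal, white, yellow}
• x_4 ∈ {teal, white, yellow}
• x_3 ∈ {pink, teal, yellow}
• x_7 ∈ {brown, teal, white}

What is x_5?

x_1, x_4, x_6 between them cover only {teal, white, yellow} — a naked triple. Remove those values from x_2, x_3, x_5, x_7.
x_3 has just one choice, so x_3 = pink. So x_2 can't be pink.
x_7 has just one choice, so x_7 = brown. Remove brown from x_5.
So x_5 = green.

green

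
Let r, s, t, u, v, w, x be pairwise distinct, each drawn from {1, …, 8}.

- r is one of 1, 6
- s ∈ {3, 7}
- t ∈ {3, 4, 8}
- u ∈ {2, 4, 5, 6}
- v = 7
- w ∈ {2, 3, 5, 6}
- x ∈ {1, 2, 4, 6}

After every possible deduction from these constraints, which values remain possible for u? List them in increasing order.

2, 4, 5, 6

v's domain is down to {7}, so v = 7. Strike 7 from s.
s must be 3 (only option left). Remove 3 from t, w.
No further eliminations apply; u can still be any of 2, 4, 5, 6.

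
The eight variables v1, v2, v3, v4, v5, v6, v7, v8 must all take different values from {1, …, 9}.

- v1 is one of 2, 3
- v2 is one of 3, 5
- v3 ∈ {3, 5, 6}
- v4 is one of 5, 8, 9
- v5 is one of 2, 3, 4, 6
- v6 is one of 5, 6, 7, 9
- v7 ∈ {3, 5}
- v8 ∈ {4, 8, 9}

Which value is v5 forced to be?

4

Among the 8 variables, 7 fits only v6 (and all 8 values in {2, 3, 4, 5, 6, 7, 8, 9} must be used), so v6 = 7.
v2 and v7 between them cover only {3, 5} — a naked pair. Remove those values from v1, v3, v4, v5.
v1 must be 2 (only option left). Eliminate 2 elsewhere: v5.
v3 has just one choice, so v3 = 6. Strike 6 from v5.
So v5 = 4.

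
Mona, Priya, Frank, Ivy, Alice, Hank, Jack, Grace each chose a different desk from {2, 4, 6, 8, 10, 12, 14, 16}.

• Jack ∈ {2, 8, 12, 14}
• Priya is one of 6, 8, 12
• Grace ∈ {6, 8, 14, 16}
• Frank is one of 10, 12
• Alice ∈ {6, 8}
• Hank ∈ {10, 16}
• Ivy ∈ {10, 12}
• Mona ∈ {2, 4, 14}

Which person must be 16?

The 8 variables together cover exactly {2, 4, 6, 8, 10, 12, 14, 16} — 8 values for 8 variables — and 4 appears only in Mona's list, so Mona = 4.
The 7 still-open variables draw from only 7 values {2, 6, 8, 10, 12, 14, 16}, so each is used; only Jack can be 2, hence Jack = 2.
Among the 6 still-open variables, 14 fits only Grace (and all 6 values in {6, 8, 10, 12, 14, 16} must be used), so Grace = 14.
The 5 still-open variables draw from only 5 values {6, 8, 10, 12, 16}, so each is used; only Hank can be 16, hence Hank = 16.

Hank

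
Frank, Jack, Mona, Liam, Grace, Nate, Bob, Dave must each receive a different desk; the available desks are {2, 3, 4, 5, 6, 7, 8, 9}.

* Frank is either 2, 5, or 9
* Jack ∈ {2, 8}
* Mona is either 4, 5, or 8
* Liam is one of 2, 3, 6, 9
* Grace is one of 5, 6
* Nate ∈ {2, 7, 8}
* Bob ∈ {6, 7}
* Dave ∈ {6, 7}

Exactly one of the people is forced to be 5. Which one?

Grace

The 8 variables together cover exactly {2, 3, 4, 5, 6, 7, 8, 9} — 8 values for 8 variables — and 3 appears only in Liam's list, so Liam = 3.
The 7 still-open variables together cover exactly {2, 4, 5, 6, 7, 8, 9} — 7 values for 7 variables — and 4 appears only in Mona's list, so Mona = 4.
The 6 still-open variables together cover exactly {2, 5, 6, 7, 8, 9} — 6 values for 6 variables — and 9 appears only in Frank's list, so Frank = 9.
The 5 still-open variables together cover exactly {2, 5, 6, 7, 8} — 5 values for 5 variables — and 5 appears only in Grace's list, so Grace = 5.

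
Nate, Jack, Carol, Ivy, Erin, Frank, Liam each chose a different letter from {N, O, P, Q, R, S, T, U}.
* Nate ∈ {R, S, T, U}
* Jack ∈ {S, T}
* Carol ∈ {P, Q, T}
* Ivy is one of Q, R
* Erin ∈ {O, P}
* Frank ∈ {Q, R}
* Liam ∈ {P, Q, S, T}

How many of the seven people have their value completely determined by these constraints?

Among the 7 variables, O fits only Erin (and all 7 values in {O, P, Q, R, S, T, U} must be used), so Erin = O.
The 6 still-open variables together cover exactly {P, Q, R, S, T, U} — 6 values for 6 variables — and U appears only in Nate's list, so Nate = U.
Ivy and Frank share exactly the 2 values {Q, R}; by pigeonhole those values go to them, so strike Q, R from Carol, Liam.
Determined: Nate=U, Erin=O. The other people each still have more than one consistent value. That makes 2.

2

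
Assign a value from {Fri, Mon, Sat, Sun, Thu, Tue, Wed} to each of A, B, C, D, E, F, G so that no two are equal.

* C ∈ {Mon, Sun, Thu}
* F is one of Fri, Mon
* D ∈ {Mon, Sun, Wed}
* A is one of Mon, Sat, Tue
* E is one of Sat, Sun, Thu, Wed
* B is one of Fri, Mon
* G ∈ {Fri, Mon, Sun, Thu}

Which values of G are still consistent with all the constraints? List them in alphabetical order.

Sun, Thu

Among the 7 variables, Tue fits only A (and all 7 values in {Fri, Mon, Sat, Sun, Thu, Tue, Wed} must be used), so A = Tue.
The 6 still-open variables together cover exactly {Fri, Mon, Sat, Sun, Thu, Wed} — 6 values for 6 variables — and Sat appears only in E's list, so E = Sat.
The 5 still-open variables draw from only 5 values {Fri, Mon, Sun, Thu, Wed}, so each is used; only D can be Wed, hence D = Wed.
B and F share exactly the 2 values {Fri, Mon}; by pigeonhole those values go to them, so strike Fri, Mon from C, G.
No further eliminations apply; G can still be any of Sun, Thu.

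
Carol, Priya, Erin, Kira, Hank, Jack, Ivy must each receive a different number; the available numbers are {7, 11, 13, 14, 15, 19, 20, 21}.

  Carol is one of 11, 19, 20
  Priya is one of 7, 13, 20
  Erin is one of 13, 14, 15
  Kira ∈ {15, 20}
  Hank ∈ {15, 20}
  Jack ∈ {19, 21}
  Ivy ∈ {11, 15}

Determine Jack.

The 2 variables Kira and Hank are confined to {15, 20}, which locks those values in; drop them from Carol, Priya, Erin, Ivy.
Ivy's domain is down to {11}, so Ivy = 11. Strike 11 from Carol.
Carol has just one choice, so Carol = 19. Remove 19 from Jack.
So Jack = 21.

21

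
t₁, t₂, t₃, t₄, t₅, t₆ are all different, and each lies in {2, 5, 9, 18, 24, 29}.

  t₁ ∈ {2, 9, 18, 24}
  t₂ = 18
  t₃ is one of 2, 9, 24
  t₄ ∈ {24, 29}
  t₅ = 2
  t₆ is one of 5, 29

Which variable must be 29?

t₄

t₂'s domain is down to {18}, so t₂ = 18. Strike 18 from t₁.
t₅ has just one choice, so t₅ = 2. Eliminate 2 elsewhere: t₁, t₃.
Among the 4 still-open variables, 5 fits only t₆ (and all 4 values in {5, 9, 24, 29} must be used), so t₆ = 5.
The 3 still-open variables draw from only 3 values {9, 24, 29}, so each is used; only t₄ can be 29, hence t₄ = 29.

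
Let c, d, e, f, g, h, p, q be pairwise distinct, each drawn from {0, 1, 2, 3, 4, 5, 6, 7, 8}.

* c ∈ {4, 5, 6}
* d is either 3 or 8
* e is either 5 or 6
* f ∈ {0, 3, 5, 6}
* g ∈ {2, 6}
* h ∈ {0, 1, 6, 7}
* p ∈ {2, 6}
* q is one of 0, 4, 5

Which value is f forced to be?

3

The 2 variables g and p are confined to {2, 6}, which locks those values in; drop them from c, e, f, h.
e's domain is down to {5}, so e = 5. So c, f, q can't be 5.
c must be 4 (only option left). Strike 4 from q.
q has just one choice, so q = 0. Eliminate 0 elsewhere: f, h.
So f = 3.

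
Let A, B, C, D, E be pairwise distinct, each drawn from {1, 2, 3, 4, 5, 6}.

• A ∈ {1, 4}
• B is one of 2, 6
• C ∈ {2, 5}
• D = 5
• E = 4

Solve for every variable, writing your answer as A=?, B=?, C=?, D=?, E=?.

D's domain is down to {5}, so D = 5. Strike 5 from C.
That leaves E = 4. Remove 4 from A.
A has just one choice, so A = 1.
C's domain is down to {2}, so C = 2. So B can't be 2.
That leaves B = 6.

A=1, B=6, C=2, D=5, E=4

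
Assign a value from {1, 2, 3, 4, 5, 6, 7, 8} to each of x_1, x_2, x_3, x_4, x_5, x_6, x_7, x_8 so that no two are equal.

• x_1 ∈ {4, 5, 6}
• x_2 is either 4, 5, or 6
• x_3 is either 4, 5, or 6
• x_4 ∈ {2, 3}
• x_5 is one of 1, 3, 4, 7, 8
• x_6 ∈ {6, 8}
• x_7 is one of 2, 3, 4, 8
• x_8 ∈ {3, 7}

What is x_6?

8

Among the 8 variables, 1 fits only x_5 (and all 8 values in {1, 2, 3, 4, 5, 6, 7, 8} must be used), so x_5 = 1.
Among the 7 still-open variables, 7 fits only x_8 (and all 7 values in {2, 3, 4, 5, 6, 7, 8} must be used), so x_8 = 7.
x_1, x_2, x_3 share exactly the 3 values {4, 5, 6}; by pigeonhole those values go to them, so strike 4, 5, 6 from x_6, x_7.
So x_6 = 8.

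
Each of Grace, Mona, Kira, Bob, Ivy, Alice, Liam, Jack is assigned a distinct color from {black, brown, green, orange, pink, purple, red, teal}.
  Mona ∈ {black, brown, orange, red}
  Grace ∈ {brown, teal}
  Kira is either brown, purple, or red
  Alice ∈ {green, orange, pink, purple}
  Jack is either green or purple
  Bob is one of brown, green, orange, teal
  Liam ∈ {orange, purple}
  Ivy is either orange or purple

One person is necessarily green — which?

Jack

Among the 8 variables, black fits only Mona (and all 8 values in {black, brown, green, orange, pink, purple, red, teal} must be used), so Mona = black.
The 7 still-open variables draw from only 7 values {brown, green, orange, pink, purple, red, teal}, so each is used; only Alice can be pink, hence Alice = pink.
Among the 6 still-open variables, red fits only Kira (and all 6 values in {brown, green, orange, purple, red, teal} must be used), so Kira = red.
Ivy and Liam between them cover only {orange, purple} — a naked pair. Remove those values from Bob, Jack.
So green goes to Jack.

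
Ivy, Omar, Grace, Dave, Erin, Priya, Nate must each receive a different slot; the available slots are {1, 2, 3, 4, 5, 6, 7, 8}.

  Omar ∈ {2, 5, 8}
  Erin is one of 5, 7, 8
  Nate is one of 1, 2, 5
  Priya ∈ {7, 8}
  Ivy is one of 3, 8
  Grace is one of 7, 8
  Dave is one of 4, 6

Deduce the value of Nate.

1

Grace and Priya share exactly the 2 values {7, 8}; by pigeonhole those values go to them, so strike 7, 8 from Ivy, Omar, Erin.
That leaves Ivy = 3.
Erin's domain is down to {5}, so Erin = 5. So Omar, Nate can't be 5.
Omar's domain is down to {2}, so Omar = 2. Remove 2 from Nate.
So Nate = 1.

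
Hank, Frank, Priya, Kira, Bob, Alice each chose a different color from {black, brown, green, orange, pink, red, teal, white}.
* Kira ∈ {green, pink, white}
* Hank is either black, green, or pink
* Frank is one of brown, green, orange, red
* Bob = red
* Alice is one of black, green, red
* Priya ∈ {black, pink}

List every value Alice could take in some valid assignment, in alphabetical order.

black, green

Bob has just one choice, so Bob = red. Eliminate red elsewhere: Frank, Alice.
Hank, Priya, Alice between them cover only {black, green, pink} — a naked triple. Remove those values from Frank, Kira.
Kira must be white (only option left).
No further eliminations apply; Alice can still be any of black, green.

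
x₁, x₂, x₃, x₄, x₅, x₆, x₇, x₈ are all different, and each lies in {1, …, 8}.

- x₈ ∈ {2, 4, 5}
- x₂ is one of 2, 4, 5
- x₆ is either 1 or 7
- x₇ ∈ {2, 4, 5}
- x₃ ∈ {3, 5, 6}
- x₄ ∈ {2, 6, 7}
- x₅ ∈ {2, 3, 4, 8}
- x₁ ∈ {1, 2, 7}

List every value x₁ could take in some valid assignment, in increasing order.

1, 7

Among the 8 variables, 8 fits only x₅ (and all 8 values in {1, 2, 3, 4, 5, 6, 7, 8} must be used), so x₅ = 8.
The 7 still-open variables draw from only 7 values {1, 2, 3, 4, 5, 6, 7}, so each is used; only x₃ can be 3, hence x₃ = 3.
The 6 still-open variables draw from only 6 values {1, 2, 4, 5, 6, 7}, so each is used; only x₄ can be 6, hence x₄ = 6.
x₂, x₇, x₈ between them cover only {2, 4, 5} — a naked triple. Remove those values from x₁.
No further eliminations apply; x₁ can still be any of 1, 7.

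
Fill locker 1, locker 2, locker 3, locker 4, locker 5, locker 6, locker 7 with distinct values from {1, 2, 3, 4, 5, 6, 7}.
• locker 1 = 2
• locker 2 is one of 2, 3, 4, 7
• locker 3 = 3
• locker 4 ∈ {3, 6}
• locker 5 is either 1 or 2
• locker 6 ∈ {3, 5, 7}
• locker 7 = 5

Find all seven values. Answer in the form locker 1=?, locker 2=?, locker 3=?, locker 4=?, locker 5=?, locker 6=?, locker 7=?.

locker 1=2, locker 2=4, locker 3=3, locker 4=6, locker 5=1, locker 6=7, locker 7=5

locker 1's domain is down to {2}, so locker 1 = 2. Eliminate 2 elsewhere: locker 2, locker 5.
locker 3's domain is down to {3}, so locker 3 = 3. So locker 2, locker 4, locker 6 can't be 3.
locker 4 must be 6 (only option left).
locker 5 must be 1 (only option left).
That leaves locker 7 = 5. So locker 6 can't be 5.
locker 6 must be 7 (only option left). Remove 7 from locker 2.
locker 2's domain is down to {4}, so locker 2 = 4.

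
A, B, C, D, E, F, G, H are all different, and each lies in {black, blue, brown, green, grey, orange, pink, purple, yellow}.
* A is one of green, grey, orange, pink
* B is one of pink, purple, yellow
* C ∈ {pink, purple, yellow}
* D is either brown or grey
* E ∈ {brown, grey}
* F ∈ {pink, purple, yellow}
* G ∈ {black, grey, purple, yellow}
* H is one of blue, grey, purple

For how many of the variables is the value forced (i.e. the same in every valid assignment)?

2

D and E between them cover only {brown, grey} — a naked pair. Remove those values from A, G, H.
The 3 variables B, C, F are confined to {pink, purple, yellow}, which locks those values in; drop them from A, G, H.
That leaves G = black.
H's domain is down to {blue}, so H = blue.
Determined: G=black, H=blue. The other variables each still have more than one consistent value. That makes 2.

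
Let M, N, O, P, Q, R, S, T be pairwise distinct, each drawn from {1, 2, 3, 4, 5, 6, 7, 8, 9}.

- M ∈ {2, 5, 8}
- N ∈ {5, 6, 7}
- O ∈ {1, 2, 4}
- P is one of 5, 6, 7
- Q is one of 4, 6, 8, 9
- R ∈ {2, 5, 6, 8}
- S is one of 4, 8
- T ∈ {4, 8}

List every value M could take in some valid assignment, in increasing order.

2, 5

Among the 8 variables, 1 fits only O (and all 8 values in {1, 2, 4, 5, 6, 7, 8, 9} must be used), so O = 1.
The 7 still-open variables draw from only 7 values {2, 4, 5, 6, 7, 8, 9}, so each is used; only Q can be 9, hence Q = 9.
The 2 variables S and T are confined to {4, 8}, which locks those values in; drop them from M, R.
No further eliminations apply; M can still be any of 2, 5.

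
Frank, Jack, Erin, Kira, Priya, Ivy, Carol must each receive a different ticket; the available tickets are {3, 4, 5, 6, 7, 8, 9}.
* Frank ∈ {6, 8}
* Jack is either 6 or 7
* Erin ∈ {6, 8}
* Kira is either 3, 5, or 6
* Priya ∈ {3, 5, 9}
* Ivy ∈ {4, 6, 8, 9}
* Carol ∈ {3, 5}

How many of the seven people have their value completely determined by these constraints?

The 7 variables together cover exactly {3, 4, 5, 6, 7, 8, 9} — 7 values for 7 variables — and 4 appears only in Ivy's list, so Ivy = 4.
Among the 6 still-open variables, 7 fits only Jack (and all 6 values in {3, 5, 6, 7, 8, 9} must be used), so Jack = 7.
Among the 5 still-open variables, 9 fits only Priya (and all 5 values in {3, 5, 6, 8, 9} must be used), so Priya = 9.
Frank and Erin share exactly the 2 values {6, 8}; by pigeonhole those values go to them, so strike 6, 8 from Kira.
Determined: Jack=7, Priya=9, Ivy=4. The other people each still have more than one consistent value. That makes 3.

3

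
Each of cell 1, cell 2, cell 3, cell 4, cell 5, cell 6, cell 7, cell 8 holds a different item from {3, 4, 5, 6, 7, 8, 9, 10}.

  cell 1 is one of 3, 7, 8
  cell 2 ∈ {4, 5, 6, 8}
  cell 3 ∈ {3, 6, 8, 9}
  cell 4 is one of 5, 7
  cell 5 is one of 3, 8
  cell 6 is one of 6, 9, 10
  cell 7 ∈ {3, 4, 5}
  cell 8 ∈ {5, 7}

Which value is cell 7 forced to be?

The 8 variables together cover exactly {3, 4, 5, 6, 7, 8, 9, 10} — 8 values for 8 variables — and 10 appears only in cell 6's list, so cell 6 = 10.
The 7 still-open variables together cover exactly {3, 4, 5, 6, 7, 8, 9} — 7 values for 7 variables — and 9 appears only in cell 3's list, so cell 3 = 9.
Among the 6 still-open variables, 6 fits only cell 2 (and all 6 values in {3, 4, 5, 6, 7, 8} must be used), so cell 2 = 6.
Among the 5 still-open variables, 4 fits only cell 7 (and all 5 values in {3, 4, 5, 7, 8} must be used), so cell 7 = 4.

4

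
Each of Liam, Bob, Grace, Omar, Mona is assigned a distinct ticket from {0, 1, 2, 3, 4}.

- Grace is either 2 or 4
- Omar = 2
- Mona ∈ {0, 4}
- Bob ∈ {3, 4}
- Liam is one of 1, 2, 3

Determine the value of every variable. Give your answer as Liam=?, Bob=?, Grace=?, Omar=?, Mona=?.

Omar must be 2 (only option left). So Liam, Grace can't be 2.
That leaves Grace = 4. Strike 4 from Bob, Mona.
That leaves Mona = 0.
That leaves Bob = 3. Remove 3 from Liam.
That leaves Liam = 1.

Liam=1, Bob=3, Grace=4, Omar=2, Mona=0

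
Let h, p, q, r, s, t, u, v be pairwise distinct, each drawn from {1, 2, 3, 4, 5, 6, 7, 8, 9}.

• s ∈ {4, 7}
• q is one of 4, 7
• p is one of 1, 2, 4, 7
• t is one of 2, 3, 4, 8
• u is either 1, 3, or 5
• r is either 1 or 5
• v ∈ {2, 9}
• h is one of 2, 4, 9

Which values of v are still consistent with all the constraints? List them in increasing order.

2, 9

The 8 variables together cover exactly {1, 2, 3, 4, 5, 7, 8, 9} — 8 values for 8 variables — and 8 appears only in t's list, so t = 8.
Among the 7 still-open variables, 3 fits only u (and all 7 values in {1, 2, 3, 4, 5, 7, 9} must be used), so u = 3.
Among the 6 still-open variables, 5 fits only r (and all 6 values in {1, 2, 4, 5, 7, 9} must be used), so r = 5.
Among the 5 still-open variables, 1 fits only p (and all 5 values in {1, 2, 4, 7, 9} must be used), so p = 1.
q and s share exactly the 2 values {4, 7}; by pigeonhole those values go to them, so strike 4, 7 from h.
No further eliminations apply; v can still be any of 2, 9.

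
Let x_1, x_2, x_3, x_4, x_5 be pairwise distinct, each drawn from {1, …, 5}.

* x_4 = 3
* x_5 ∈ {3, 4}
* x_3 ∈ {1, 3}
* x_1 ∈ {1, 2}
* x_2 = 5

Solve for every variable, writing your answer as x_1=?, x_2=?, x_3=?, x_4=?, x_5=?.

x_2 has just one choice, so x_2 = 5.
x_4 must be 3 (only option left). Strike 3 from x_3, x_5.
That leaves x_5 = 4.
x_3 has just one choice, so x_3 = 1. Remove 1 from x_1.
That leaves x_1 = 2.

x_1=2, x_2=5, x_3=1, x_4=3, x_5=4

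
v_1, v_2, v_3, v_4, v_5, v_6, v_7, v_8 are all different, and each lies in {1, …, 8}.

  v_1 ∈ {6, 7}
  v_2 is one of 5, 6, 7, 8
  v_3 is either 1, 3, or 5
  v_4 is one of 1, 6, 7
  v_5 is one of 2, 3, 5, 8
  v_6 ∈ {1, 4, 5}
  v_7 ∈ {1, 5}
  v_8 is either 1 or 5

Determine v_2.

8

The 8 variables draw from only 8 values {1, 2, 3, 4, 5, 6, 7, 8}, so each is used; only v_5 can be 2, hence v_5 = 2.
The 7 still-open variables together cover exactly {1, 3, 4, 5, 6, 7, 8} — 7 values for 7 variables — and 3 appears only in v_3's list, so v_3 = 3.
Among the 6 still-open variables, 4 fits only v_6 (and all 6 values in {1, 4, 5, 6, 7, 8} must be used), so v_6 = 4.
Among the 5 still-open variables, 8 fits only v_2 (and all 5 values in {1, 5, 6, 7, 8} must be used), so v_2 = 8.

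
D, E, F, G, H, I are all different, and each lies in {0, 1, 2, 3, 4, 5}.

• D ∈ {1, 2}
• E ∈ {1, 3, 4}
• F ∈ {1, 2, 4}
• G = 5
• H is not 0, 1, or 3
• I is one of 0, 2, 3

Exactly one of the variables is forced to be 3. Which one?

G's domain is down to {5}, so G = 5. Eliminate 5 elsewhere: H.
Among the 5 still-open variables, 0 fits only I (and all 5 values in {0, 1, 2, 3, 4} must be used), so I = 0.
The 4 still-open variables together cover exactly {1, 2, 3, 4} — 4 values for 4 variables — and 3 appears only in E's list, so E = 3.

E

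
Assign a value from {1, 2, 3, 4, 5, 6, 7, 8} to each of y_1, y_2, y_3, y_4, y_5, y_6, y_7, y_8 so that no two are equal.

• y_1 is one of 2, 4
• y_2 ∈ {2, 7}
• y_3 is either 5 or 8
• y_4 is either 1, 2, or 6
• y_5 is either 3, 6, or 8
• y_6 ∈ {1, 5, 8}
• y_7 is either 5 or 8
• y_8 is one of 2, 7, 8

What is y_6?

1

Among the 8 variables, 3 fits only y_5 (and all 8 values in {1, 2, 3, 4, 5, 6, 7, 8} must be used), so y_5 = 3.
The 7 still-open variables draw from only 7 values {1, 2, 4, 5, 6, 7, 8}, so each is used; only y_1 can be 4, hence y_1 = 4.
The 6 still-open variables draw from only 6 values {1, 2, 5, 6, 7, 8}, so each is used; only y_4 can be 6, hence y_4 = 6.
Among the 5 still-open variables, 1 fits only y_6 (and all 5 values in {1, 2, 5, 7, 8} must be used), so y_6 = 1.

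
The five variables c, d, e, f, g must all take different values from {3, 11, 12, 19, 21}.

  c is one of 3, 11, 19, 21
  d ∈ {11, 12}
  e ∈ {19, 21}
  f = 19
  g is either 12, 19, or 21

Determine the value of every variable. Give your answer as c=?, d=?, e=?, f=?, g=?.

f's domain is down to {19}, so f = 19. Strike 19 from c, e, g.
That leaves e = 21. Remove 21 from c, g.
g has just one choice, so g = 12. Strike 12 from d.
d's domain is down to {11}, so d = 11. Strike 11 from c.
c must be 3 (only option left).

c=3, d=11, e=21, f=19, g=12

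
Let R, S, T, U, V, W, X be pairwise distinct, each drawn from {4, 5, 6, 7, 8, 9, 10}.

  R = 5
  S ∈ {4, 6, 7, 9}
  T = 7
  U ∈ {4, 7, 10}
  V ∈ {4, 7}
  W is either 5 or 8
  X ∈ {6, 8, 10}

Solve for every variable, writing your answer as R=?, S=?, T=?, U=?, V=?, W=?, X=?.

R's domain is down to {5}, so R = 5. So W can't be 5.
T must be 7 (only option left). Strike 7 from S, U, V.
That leaves V = 4. Eliminate 4 elsewhere: S, U.
That leaves W = 8. So X can't be 8.
U has just one choice, so U = 10. Eliminate 10 elsewhere: X.
X has just one choice, so X = 6. Strike 6 from S.
S must be 9 (only option left).

R=5, S=9, T=7, U=10, V=4, W=8, X=6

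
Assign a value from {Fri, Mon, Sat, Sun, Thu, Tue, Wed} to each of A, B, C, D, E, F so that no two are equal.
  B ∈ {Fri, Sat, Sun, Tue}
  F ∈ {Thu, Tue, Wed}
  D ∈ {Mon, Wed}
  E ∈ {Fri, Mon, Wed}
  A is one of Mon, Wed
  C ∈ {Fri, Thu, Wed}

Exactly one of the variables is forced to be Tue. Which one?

F

A and D share exactly the 2 values {Mon, Wed}; by pigeonhole those values go to them, so strike Mon, Wed from C, E, F.
E has just one choice, so E = Fri. Eliminate Fri elsewhere: B, C.
C must be Thu (only option left). Strike Thu from F.
So Tue goes to F.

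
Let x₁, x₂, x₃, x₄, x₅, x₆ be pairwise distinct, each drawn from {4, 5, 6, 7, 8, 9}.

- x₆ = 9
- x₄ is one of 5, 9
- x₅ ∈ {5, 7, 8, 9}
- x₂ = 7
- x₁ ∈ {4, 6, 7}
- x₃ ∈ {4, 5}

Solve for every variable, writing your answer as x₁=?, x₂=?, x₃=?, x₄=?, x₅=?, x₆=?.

x₂'s domain is down to {7}, so x₂ = 7. Remove 7 from x₁, x₅.
That leaves x₆ = 9. Strike 9 from x₄, x₅.
That leaves x₄ = 5. Strike 5 from x₃, x₅.
x₅ has just one choice, so x₅ = 8.
x₃ must be 4 (only option left). Eliminate 4 elsewhere: x₁.
That leaves x₁ = 6.

x₁=6, x₂=7, x₃=4, x₄=5, x₅=8, x₆=9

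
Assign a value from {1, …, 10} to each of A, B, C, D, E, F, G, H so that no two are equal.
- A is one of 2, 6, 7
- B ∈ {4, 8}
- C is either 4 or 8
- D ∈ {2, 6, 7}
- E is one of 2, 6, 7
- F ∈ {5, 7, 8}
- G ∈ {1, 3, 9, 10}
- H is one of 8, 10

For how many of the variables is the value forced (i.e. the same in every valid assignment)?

The 2 variables B and C are confined to {4, 8}, which locks those values in; drop them from F, H.
H has just one choice, so H = 10. Strike 10 from G.
A, D, E between them cover only {2, 6, 7} — a naked triple. Remove those values from F.
F's domain is down to {5}, so F = 5.
Determined: F=5, H=10. The other variables each still have more than one consistent value. That makes 2.

2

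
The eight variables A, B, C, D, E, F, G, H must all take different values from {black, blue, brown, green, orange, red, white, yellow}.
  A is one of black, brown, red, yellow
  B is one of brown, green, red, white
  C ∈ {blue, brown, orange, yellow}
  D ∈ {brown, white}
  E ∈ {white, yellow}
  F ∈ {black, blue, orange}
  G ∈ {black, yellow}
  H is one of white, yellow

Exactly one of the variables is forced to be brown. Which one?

D

Among the 8 variables, green fits only B (and all 8 values in {black, blue, brown, green, orange, red, white, yellow} must be used), so B = green.
Among the 7 still-open variables, red fits only A (and all 7 values in {black, blue, brown, orange, red, white, yellow} must be used), so A = red.
E and H between them cover only {white, yellow} — a naked pair. Remove those values from C, D, G.
So brown goes to D.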